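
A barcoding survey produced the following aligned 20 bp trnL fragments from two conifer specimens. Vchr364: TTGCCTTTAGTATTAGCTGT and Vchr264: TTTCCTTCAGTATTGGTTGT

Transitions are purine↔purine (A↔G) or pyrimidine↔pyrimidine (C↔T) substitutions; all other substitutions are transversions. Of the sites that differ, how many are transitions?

The sequences differ at positions 3 (G/T, transversion), 8 (T/C, transition), 15 (A/G, transition), 17 (C/T, transition).
Of the 4 differences, 3 transitions and 1 transversion, so the answer is 3.

3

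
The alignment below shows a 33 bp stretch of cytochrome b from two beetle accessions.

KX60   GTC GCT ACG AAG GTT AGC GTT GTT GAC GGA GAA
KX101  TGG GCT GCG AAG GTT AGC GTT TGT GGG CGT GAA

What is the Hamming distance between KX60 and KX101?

The sequences differ at positions 1 (G/T), 2 (T/G), 3 (C/G), 7 (A/G), 22 (G/T), 23 (T/G), 26 (A/G), 27 (C/G), 28 (G/C), 30 (A/T).
That gives 10 mismatches out of 33 aligned sites, so the Hamming distance is 10.

10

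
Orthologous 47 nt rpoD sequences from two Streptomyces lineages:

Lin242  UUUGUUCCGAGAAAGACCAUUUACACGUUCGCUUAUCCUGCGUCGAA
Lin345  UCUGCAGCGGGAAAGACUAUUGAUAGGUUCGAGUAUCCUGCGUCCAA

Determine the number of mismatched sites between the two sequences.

12

Mismatches occur at site 2 (U↔C), site 5 (U↔C), site 6 (U↔A), site 7 (C↔G), site 10 (A↔G), site 18 (C↔U), site 22 (U↔G), site 24 (C↔U), site 26 (C↔G), site 32 (C↔A), site 33 (U↔G), site 45 (G↔C).
That gives 12 mismatches out of 47 aligned sites, so the Hamming distance is 12.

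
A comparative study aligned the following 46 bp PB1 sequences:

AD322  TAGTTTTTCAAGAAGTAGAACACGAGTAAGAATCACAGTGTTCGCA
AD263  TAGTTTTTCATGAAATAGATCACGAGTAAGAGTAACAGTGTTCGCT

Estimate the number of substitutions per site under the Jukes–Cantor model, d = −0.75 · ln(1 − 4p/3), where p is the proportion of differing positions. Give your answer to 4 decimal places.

0.1433

The sequences differ at positions 11 (A/T), 15 (G/A), 20 (A/T), 32 (A/G), 34 (C/A), 46 (A/T).
p = 6/46 = 0.130435.
d = −0.75 · ln(1 − (4/3)·0.130435) = −0.75 · ln(0.826087) = −0.75 · (-0.191055) = 0.1433.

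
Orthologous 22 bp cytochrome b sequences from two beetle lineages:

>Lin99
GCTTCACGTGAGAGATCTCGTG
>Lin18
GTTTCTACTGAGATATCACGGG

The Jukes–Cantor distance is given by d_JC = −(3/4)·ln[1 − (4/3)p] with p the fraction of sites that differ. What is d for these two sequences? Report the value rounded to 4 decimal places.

0.4141

The sequences differ at positions 2 (C/T), 6 (A/T), 7 (C/A), 8 (G/C), 14 (G/T), 18 (T/A), 21 (T/G).
p = 7/22 = 0.318182.
d = −0.75 · ln(1 − (4/3)·0.318182) = −0.75 · ln(0.575757) = −0.75 · (-0.552070) = 0.4141.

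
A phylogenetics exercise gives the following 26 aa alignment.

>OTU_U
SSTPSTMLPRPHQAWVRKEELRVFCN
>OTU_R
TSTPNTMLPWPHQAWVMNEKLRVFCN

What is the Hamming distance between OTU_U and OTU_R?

6

The sequences differ at positions 1 (S/T), 5 (S/N), 10 (R/W), 17 (R/M), 18 (K/N), 20 (E/K).
That gives 6 mismatches out of 26 aligned sites, so the Hamming distance is 6.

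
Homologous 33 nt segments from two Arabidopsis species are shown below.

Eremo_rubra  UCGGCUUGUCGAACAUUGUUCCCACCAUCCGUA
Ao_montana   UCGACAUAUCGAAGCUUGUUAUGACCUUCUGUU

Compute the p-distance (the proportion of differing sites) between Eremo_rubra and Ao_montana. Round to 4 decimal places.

0.3333

Differing sites — 4:G/A; 6:U/A; 8:G/A; 14:C/G; 15:A/C; 21:C/A; 22:C/U; 23:C/G; 27:A/U; 30:C/U; 33:A/U.
There are 11 differences over 33 sites, so p = 11/33 = 0.3333.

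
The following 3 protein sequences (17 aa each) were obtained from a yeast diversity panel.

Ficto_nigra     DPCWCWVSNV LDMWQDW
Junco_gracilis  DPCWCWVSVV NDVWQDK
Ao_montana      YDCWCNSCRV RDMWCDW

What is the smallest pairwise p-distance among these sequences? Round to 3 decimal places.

0.235

Pairwise Hamming distances:
  Ficto_nigra vs Junco_gracilis: 4
  Ficto_nigra vs Ao_montana: 8
  Junco_gracilis vs Ao_montana: 10
The smallest is 4 mismatches, between Ficto_nigra and Junco_gracilis; p = 4/17 = 0.235.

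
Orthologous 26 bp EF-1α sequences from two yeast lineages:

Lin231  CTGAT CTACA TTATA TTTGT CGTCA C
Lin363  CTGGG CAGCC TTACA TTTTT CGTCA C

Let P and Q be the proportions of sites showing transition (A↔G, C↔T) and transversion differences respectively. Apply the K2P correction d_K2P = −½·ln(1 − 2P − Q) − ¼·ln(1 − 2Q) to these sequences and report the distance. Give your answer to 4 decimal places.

The sequences differ at positions 4 (A/G, transition), 5 (T/G, transversion), 7 (T/A, transversion), 8 (A/G, transition), 10 (A/C, transversion), 14 (T/C, transition), 19 (G/T, transversion).
Of the 7 differences, 3 transitions and 4 transversions over 26 sites: P = 3/26 = 0.115385, Q = 4/26 = 0.153846.
d = −0.5·ln(0.615384) − 0.25·ln(0.692308) = −0.5·(-0.485509) − 0.25·(-0.367724) = 0.3347.

0.3347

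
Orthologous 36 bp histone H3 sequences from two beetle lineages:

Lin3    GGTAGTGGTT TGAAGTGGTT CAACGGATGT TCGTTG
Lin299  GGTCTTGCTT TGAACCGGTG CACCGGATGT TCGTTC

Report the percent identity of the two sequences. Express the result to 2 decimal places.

77.78%

The sequences differ at positions 4 (A/C), 5 (G/T), 8 (G/C), 15 (G/C), 16 (T/C), 20 (T/G), 23 (A/C), 36 (G/C).
28 of the 36 sites match, so the percent identity is 28/36 × 100 = 77.78%.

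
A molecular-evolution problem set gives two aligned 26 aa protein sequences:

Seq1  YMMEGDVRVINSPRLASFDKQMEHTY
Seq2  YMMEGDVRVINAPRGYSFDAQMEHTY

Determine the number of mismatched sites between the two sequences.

4

The sequences differ at positions 12 (S/A), 15 (L/G), 16 (A/Y), 20 (K/A).
That gives 4 mismatches out of 26 aligned sites, so the Hamming distance is 4.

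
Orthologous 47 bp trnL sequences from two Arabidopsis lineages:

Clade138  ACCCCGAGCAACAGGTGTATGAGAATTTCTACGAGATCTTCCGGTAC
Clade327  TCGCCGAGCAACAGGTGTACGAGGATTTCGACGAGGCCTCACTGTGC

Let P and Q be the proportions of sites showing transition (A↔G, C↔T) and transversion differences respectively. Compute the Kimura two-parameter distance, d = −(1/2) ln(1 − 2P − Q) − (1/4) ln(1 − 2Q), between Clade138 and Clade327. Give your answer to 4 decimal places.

0.2843

Mismatches occur at site 1 (A↔T, transversion), site 3 (C↔G, transversion), site 20 (T↔C, transition), site 24 (A↔G, transition), site 30 (T↔G, transversion), site 36 (A↔G, transition), site 37 (T↔C, transition), site 40 (T↔C, transition), site 41 (C↔A, transversion), site 43 (G↔T, transversion), site 46 (A↔G, transition).
Of the 11 differences, 6 transitions and 5 transversions over 47 sites: P = 6/47 = 0.127660, Q = 5/47 = 0.106383.
d = −0.5·ln(0.638297) − 0.25·ln(0.787234) = −0.5·(-0.448952) − 0.25·(-0.239230) = 0.2843.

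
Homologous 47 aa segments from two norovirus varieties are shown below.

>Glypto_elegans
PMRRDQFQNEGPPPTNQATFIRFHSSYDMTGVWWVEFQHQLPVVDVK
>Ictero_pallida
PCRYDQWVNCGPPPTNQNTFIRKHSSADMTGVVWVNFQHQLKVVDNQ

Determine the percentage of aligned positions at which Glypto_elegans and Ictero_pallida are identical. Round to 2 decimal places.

The sequences differ at positions 2 (M/C), 4 (R/Y), 7 (F/W), 8 (Q/V), 10 (E/C), 18 (A/N), 23 (F/K), 27 (Y/A), 33 (W/V), 36 (E/N), 42 (P/K), 46 (V/N), 47 (K/Q).
34 of the 47 sites match, so the percent identity is 34/47 × 100 = 72.34%.

72.34%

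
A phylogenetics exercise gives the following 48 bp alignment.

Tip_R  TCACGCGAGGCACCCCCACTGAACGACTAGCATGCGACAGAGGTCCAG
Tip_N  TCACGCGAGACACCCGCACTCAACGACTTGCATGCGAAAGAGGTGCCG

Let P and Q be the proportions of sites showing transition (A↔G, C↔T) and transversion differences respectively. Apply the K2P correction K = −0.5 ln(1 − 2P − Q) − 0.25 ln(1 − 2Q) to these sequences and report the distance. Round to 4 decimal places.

0.1631

Differing sites — 10:G/A (Ti); 16:C/G (Tv); 21:G/C (Tv); 29:A/T (Tv); 38:C/A (Tv); 45:C/G (Tv); 47:A/C (Tv).
Of the 7 differences, 1 transition and 6 transversions over 48 sites: P = 1/48 = 0.020833, Q = 6/48 = 0.125000.
d = −0.5·ln(0.833334) − 0.25·ln(0.750000) = −0.5·(-0.182321) − 0.25·(-0.287682) = 0.1631.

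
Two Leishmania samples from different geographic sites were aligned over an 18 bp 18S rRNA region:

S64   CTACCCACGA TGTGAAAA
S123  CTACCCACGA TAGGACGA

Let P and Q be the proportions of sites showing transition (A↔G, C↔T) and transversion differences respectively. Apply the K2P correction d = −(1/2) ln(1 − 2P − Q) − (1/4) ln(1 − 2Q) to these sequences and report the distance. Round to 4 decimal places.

0.2656

The sequences differ at positions 12 (G/A, transition), 13 (T/G, transversion), 16 (A/C, transversion), 17 (A/G, transition).
Of the 4 differences, 2 transitions and 2 transversions over 18 sites: P = 2/18 = 0.111111, Q = 2/18 = 0.111111.
d = −0.5·ln(0.666667) − 0.25·ln(0.777778) = −0.5·(-0.405465) − 0.25·(-0.251314) = 0.2656.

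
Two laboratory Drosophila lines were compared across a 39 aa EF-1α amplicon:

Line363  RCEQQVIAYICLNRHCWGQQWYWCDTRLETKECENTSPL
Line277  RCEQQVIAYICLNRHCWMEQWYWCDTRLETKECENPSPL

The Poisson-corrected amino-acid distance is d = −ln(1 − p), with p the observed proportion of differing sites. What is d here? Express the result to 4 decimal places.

The sequences differ at positions 18 (G/M), 19 (Q/E), 36 (T/P).
p = 3/39 = 0.076923.
d = −ln(1 − 0.076923) = −ln(0.923077) = 0.0800.

0.0800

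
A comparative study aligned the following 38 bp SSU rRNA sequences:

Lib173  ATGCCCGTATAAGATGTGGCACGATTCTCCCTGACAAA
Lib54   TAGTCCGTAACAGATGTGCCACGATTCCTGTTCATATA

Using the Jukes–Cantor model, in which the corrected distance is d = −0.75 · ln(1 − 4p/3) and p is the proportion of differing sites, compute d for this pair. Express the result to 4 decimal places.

0.4568

The sequences differ at positions 1 (A/T), 2 (T/A), 4 (C/T), 10 (T/A), 11 (A/C), 19 (G/C), 28 (T/C), 29 (C/T), 30 (C/G), 31 (C/T), 33 (G/C), 35 (C/T), 37 (A/T).
p = 13/38 = 0.342105.
d = −0.75 · ln(1 − (4/3)·0.342105) = −0.75 · ln(0.543860) = −0.75 · (-0.609063) = 0.4568.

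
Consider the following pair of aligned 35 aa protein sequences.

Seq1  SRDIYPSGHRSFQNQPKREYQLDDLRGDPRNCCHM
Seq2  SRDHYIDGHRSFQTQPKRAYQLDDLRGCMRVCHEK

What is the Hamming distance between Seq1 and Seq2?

11

Mismatches occur at site 4 (I→H), site 6 (P→I), site 7 (S→D), site 14 (N→T), site 19 (E→A), site 28 (D→C), site 29 (P→M), site 31 (N→V), site 33 (C→H), site 34 (H→E), site 35 (M→K).
That gives 11 mismatches out of 35 aligned sites, so the Hamming distance is 11.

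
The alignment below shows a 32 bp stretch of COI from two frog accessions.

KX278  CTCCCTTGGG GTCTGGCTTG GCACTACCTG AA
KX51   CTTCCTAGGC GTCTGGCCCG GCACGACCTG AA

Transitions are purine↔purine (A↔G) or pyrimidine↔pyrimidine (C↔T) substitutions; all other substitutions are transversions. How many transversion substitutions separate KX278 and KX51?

Differing sites — 3:C/T (Ti); 7:T/A (Tv); 10:G/C (Tv); 18:T/C (Ti); 19:T/C (Ti); 25:T/G (Tv).
Of the 6 differences, 3 transitions and 3 transversions, so the answer is 3.

3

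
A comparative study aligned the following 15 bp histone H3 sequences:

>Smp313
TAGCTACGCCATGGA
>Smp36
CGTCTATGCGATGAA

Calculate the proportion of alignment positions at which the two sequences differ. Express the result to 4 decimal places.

The sequences differ at positions 1 (T/C), 2 (A/G), 3 (G/T), 7 (C/T), 10 (C/G), 14 (G/A).
There are 6 differences over 15 sites, so p = 6/15 = 0.4000.

0.4000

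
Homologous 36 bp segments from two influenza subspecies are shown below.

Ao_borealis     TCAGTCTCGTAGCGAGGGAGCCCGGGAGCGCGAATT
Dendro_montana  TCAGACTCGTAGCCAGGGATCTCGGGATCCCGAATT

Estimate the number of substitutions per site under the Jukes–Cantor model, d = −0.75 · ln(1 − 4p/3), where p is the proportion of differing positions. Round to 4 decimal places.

0.1885

Mismatches occur at site 5 (T↔A), site 14 (G↔C), site 20 (G↔T), site 22 (C↔T), site 28 (G↔T), site 30 (G↔C).
p = 6/36 = 0.166667.
d = −0.75 · ln(1 − (4/3)·0.166667) = −0.75 · ln(0.777777) = −0.75 · (-0.251315) = 0.1885.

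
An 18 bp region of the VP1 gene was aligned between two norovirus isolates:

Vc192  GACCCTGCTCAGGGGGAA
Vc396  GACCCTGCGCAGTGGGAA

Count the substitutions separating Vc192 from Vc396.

Differing sites — 9:T/G; 13:G/T.
That gives 2 mismatches out of 18 aligned sites, so the Hamming distance is 2.

2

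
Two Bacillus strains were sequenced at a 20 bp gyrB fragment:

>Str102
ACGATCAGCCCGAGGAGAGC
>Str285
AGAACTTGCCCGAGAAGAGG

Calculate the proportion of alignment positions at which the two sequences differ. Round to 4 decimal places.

0.3500

Differing sites — 2:C/G; 3:G/A; 5:T/C; 6:C/T; 7:A/T; 15:G/A; 20:C/G.
There are 7 differences over 20 sites, so p = 7/20 = 0.3500.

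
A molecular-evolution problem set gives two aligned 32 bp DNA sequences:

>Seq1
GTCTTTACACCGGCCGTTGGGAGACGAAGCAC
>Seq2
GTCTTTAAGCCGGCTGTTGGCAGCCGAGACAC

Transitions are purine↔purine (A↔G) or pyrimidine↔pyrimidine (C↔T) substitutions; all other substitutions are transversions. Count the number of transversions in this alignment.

Mismatches occur at site 8 (C↔A, transversion), site 9 (A↔G, transition), site 15 (C↔T, transition), site 21 (G↔C, transversion), site 24 (A↔C, transversion), site 28 (A↔G, transition), site 29 (G↔A, transition).
Of the 7 differences, 4 transitions and 3 transversions, so the answer is 3.

3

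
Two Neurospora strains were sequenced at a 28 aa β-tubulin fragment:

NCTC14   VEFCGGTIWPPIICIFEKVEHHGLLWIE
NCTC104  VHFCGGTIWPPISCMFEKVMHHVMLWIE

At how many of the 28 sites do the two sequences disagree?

6

Differing sites — 2:E/H; 13:I/S; 15:I/M; 20:E/M; 23:G/V; 24:L/M.
That gives 6 mismatches out of 28 aligned sites, so the Hamming distance is 6.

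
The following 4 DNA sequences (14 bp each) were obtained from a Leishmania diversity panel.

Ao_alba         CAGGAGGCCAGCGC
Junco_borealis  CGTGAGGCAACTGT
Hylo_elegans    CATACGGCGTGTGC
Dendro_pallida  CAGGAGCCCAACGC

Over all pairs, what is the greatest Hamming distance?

Pairwise Hamming distances:
  Ao_alba vs Junco_borealis: 6
  Ao_alba vs Hylo_elegans: 6
  Ao_alba vs Dendro_pallida: 2
  Junco_borealis vs Hylo_elegans: 7
  Junco_borealis vs Dendro_pallida: 7
  Hylo_elegans vs Dendro_pallida: 8
The largest is 8, between Hylo_elegans and Dendro_pallida.

8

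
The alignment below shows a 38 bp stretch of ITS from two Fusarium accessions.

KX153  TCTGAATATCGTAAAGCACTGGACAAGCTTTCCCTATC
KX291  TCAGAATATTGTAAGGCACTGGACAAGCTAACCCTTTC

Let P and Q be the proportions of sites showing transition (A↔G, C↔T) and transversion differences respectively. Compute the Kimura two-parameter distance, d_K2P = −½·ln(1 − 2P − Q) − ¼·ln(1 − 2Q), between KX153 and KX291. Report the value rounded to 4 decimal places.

0.1773

Mismatches occur at site 3 (T↔A, transversion), site 10 (C↔T, transition), site 15 (A↔G, transition), site 30 (T↔A, transversion), site 31 (T↔A, transversion), site 36 (A↔T, transversion).
Of the 6 differences, 2 transitions and 4 transversions over 38 sites: P = 2/38 = 0.052632, Q = 4/38 = 0.105263.
d = −0.5·ln(0.789473) − 0.25·ln(0.789474) = −0.5·(-0.236390) − 0.25·(-0.236388) = 0.1773.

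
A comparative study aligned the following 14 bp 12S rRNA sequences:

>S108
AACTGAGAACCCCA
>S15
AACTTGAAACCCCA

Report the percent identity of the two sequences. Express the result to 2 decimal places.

Differing sites — 5:G/T; 6:A/G; 7:G/A.
11 of the 14 sites match, so the percent identity is 11/14 × 100 = 78.57%.

78.57%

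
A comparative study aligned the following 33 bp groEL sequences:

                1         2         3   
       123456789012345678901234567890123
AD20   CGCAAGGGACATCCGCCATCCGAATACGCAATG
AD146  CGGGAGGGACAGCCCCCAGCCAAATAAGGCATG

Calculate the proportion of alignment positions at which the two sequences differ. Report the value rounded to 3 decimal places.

The sequences differ at positions 3 (C/G), 4 (A/G), 12 (T/G), 15 (G/C), 19 (T/G), 22 (G/A), 27 (C/A), 29 (C/G), 30 (A/C).
There are 9 differences over 33 sites, so p = 9/33 = 0.273.

0.273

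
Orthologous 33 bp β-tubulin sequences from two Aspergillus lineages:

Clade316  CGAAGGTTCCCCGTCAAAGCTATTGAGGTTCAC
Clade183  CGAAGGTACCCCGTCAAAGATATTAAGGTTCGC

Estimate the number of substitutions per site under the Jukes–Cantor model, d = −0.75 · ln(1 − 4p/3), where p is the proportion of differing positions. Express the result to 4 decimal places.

The sequences differ at positions 8 (T/A), 20 (C/A), 25 (G/A), 32 (A/G).
p = 4/33 = 0.121212.
d = −0.75 · ln(1 − (4/3)·0.121212) = −0.75 · ln(0.838384) = −0.75 · (-0.176279) = 0.1322.

0.1322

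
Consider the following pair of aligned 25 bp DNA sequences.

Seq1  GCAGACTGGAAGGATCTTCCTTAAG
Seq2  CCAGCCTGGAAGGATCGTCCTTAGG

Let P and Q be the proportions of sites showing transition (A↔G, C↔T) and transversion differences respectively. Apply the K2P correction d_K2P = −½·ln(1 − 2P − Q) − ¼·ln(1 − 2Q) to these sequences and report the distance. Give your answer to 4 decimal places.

Differing sites — 1:G/C (Tv); 5:A/C (Tv); 17:T/G (Tv); 24:A/G (Ti).
Of the 4 differences, 1 transition and 3 transversions over 25 sites: P = 1/25 = 0.040000, Q = 3/25 = 0.120000.
d = −0.5·ln(0.800000) − 0.25·ln(0.760000) = −0.5·(-0.223144) − 0.25·(-0.274437) = 0.1802.

0.1802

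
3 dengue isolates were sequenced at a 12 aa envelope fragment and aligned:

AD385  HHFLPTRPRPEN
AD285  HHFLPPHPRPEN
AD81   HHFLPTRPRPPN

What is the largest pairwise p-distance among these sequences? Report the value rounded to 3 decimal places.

Pairwise Hamming distances:
  AD385 vs AD285: 2
  AD385 vs AD81: 1
  AD285 vs AD81: 3
The largest is 3 mismatches, between AD285 and AD81; p = 3/12 = 0.250.

0.250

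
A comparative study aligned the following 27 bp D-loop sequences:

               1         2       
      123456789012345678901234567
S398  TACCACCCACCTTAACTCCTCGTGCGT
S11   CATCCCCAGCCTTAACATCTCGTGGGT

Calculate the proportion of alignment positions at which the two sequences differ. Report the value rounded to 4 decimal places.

Differing sites — 1:T/C; 3:C/T; 5:A/C; 8:C/A; 9:A/G; 17:T/A; 18:C/T; 25:C/G.
There are 8 differences over 27 sites, so p = 8/27 = 0.2963.

0.2963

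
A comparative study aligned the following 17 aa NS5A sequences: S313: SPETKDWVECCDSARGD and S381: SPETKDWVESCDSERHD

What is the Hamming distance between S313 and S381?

The sequences differ at positions 10 (C/S), 14 (A/E), 16 (G/H).
That gives 3 mismatches out of 17 aligned sites, so the Hamming distance is 3.

3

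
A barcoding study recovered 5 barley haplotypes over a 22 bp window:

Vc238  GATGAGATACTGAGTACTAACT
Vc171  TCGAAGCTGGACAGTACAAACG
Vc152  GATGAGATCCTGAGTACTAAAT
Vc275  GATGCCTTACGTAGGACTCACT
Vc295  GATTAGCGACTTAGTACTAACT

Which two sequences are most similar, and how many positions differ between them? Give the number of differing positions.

2

Pairwise Hamming distances:
  Vc238 vs Vc171: 11
  Vc238 vs Vc152: 2
  Vc238 vs Vc275: 7
  Vc238 vs Vc295: 4
  Vc171 vs Vc152: 12
  Vc171 vs Vc275: 15
  Vc171 vs Vc295: 11
  Vc152 vs Vc275: 9
  Vc152 vs Vc295: 6
  Vc275 vs Vc295: 8
The smallest is 2, between Vc238 and Vc152.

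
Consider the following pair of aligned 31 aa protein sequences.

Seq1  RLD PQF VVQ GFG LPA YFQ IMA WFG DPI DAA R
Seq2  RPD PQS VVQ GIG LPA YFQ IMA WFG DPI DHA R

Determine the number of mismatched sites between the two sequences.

4

Differing sites — 2:L/P; 6:F/S; 11:F/I; 29:A/H.
That gives 4 mismatches out of 31 aligned sites, so the Hamming distance is 4.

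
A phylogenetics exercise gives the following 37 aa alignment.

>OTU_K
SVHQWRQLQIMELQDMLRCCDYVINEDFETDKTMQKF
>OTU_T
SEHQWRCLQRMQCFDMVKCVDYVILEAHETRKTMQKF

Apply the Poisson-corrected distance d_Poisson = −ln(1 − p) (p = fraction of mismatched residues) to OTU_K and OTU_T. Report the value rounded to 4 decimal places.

The sequences differ at positions 2 (V/E), 7 (Q/C), 10 (I/R), 12 (E/Q), 13 (L/C), 14 (Q/F), 17 (L/V), 18 (R/K), 20 (C/V), 25 (N/L), 27 (D/A), 28 (F/H), 31 (D/R).
p = 13/37 = 0.351351.
d = −ln(1 − 0.351351) = −ln(0.648649) = 0.4329.

0.4329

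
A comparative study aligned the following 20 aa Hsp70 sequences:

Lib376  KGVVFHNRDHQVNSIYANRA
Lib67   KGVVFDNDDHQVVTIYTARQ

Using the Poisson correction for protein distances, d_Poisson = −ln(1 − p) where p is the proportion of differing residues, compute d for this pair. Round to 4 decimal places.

0.4308

Differing sites — 6:H/D; 8:R/D; 13:N/V; 14:S/T; 17:A/T; 18:N/A; 20:A/Q.
p = 7/20 = 0.350000.
d = −ln(1 − 0.350000) = −ln(0.650000) = 0.4308.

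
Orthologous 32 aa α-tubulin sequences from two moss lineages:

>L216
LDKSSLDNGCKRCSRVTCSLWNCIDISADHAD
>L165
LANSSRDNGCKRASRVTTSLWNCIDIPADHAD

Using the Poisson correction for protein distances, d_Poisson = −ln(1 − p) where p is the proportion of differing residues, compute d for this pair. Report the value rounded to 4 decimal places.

0.2076

Differing sites — 2:D/A; 3:K/N; 6:L/R; 13:C/A; 18:C/T; 27:S/P.
p = 6/32 = 0.187500.
d = −ln(1 − 0.187500) = −ln(0.812500) = 0.2076.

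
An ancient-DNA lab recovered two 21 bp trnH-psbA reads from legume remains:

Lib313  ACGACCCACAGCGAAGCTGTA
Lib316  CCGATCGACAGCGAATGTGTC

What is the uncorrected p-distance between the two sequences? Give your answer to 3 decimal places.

The sequences differ at positions 1 (A/C), 5 (C/T), 7 (C/G), 16 (G/T), 17 (C/G), 21 (A/C).
There are 6 differences over 21 sites, so p = 6/21 = 0.286.

0.286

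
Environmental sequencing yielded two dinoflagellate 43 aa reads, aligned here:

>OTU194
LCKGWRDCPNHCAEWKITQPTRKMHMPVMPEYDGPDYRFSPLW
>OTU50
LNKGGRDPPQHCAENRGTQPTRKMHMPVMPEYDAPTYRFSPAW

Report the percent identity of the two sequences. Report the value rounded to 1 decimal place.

76.7%

Differing sites — 2:C/N; 5:W/G; 8:C/P; 10:N/Q; 15:W/N; 16:K/R; 17:I/G; 34:G/A; 36:D/T; 42:L/A.
33 of the 43 sites match, so the percent identity is 33/43 × 100 = 76.7%.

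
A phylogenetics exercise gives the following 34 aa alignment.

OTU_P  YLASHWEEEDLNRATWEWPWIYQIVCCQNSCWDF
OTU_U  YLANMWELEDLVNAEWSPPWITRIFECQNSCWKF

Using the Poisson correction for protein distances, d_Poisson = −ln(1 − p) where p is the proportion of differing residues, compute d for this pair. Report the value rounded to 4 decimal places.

0.4818

Mismatches occur at site 4 (S↔N), site 5 (H↔M), site 8 (E↔L), site 12 (N↔V), site 13 (R↔N), site 15 (T↔E), site 17 (E↔S), site 18 (W↔P), site 22 (Y↔T), site 23 (Q↔R), site 25 (V↔F), site 26 (C↔E), site 33 (D↔K).
p = 13/34 = 0.382353.
d = −ln(1 − 0.382353) = −ln(0.617647) = 0.4818.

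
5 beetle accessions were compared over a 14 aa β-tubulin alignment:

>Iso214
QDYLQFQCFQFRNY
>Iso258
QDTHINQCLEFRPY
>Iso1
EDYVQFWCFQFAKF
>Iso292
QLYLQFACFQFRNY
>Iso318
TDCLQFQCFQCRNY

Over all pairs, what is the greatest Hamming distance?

Pairwise Hamming distances:
  Iso214 vs Iso258: 7
  Iso214 vs Iso1: 6
  Iso214 vs Iso292: 2
  Iso214 vs Iso318: 3
  Iso258 vs Iso1: 11
  Iso258 vs Iso292: 9
  Iso258 vs Iso318: 9
  Iso1 vs Iso292: 7
  Iso1 vs Iso318: 8
  Iso292 vs Iso318: 5
The largest is 11, between Iso258 and Iso1.

11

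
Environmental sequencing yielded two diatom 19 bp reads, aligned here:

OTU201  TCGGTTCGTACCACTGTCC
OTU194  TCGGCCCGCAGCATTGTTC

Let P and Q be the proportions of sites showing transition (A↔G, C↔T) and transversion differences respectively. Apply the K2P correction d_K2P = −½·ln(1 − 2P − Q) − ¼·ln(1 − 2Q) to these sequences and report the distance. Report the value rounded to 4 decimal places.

Mismatches occur at site 5 (T→C, transition), site 6 (T→C, transition), site 9 (T→C, transition), site 11 (C→G, transversion), site 14 (C→T, transition), site 18 (C→T, transition).
Of the 6 differences, 5 transitions and 1 transversion over 19 sites: P = 5/19 = 0.263158, Q = 1/19 = 0.052632.
d = −0.5·ln(0.421052) − 0.25·ln(0.894736) = −0.5·(-0.864999) − 0.25·(-0.111227) = 0.4603.

0.4603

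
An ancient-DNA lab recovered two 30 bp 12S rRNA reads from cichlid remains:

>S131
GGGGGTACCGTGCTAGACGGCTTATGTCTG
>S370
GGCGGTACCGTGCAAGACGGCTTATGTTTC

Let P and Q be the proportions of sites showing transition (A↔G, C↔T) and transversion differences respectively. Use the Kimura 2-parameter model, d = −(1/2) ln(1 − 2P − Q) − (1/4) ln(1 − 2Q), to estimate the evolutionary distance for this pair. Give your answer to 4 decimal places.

0.1469

Mismatches occur at site 3 (G→C, transversion), site 14 (T→A, transversion), site 28 (C→T, transition), site 30 (G→C, transversion).
Of the 4 differences, 1 transition and 3 transversions over 30 sites: P = 1/30 = 0.033333, Q = 3/30 = 0.100000.
d = −0.5·ln(0.833334) − 0.25·ln(0.800000) = −0.5·(-0.182321) − 0.25·(-0.223144) = 0.1469.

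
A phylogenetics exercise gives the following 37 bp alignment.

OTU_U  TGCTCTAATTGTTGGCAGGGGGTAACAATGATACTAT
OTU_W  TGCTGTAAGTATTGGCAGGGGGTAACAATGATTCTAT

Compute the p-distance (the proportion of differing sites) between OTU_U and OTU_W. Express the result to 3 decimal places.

Differing sites — 5:C/G; 9:T/G; 11:G/A; 33:A/T.
There are 4 differences over 37 sites, so p = 4/37 = 0.108.

0.108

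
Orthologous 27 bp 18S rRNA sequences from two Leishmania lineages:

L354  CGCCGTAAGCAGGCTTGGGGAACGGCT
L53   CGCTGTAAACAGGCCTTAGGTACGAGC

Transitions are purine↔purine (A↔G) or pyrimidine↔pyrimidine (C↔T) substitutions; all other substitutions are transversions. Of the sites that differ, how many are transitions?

The sequences differ at positions 4 (C/T, transition), 9 (G/A, transition), 15 (T/C, transition), 17 (G/T, transversion), 18 (G/A, transition), 21 (A/T, transversion), 25 (G/A, transition), 26 (C/G, transversion), 27 (T/C, transition).
Of the 9 differences, 6 transitions and 3 transversions, so the answer is 6.

6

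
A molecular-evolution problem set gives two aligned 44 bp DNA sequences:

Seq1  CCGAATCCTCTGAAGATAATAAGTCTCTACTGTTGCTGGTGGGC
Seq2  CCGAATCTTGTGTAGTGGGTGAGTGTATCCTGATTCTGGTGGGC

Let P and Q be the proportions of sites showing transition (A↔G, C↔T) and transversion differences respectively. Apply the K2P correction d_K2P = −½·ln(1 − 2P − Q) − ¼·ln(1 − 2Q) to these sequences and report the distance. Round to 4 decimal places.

0.3757

Differing sites — 8:C/T (Ti); 10:C/G (Tv); 13:A/T (Tv); 16:A/T (Tv); 17:T/G (Tv); 18:A/G (Ti); 19:A/G (Ti); 21:A/G (Ti); 25:C/G (Tv); 27:C/A (Tv); 29:A/C (Tv); 33:T/A (Tv); 35:G/T (Tv).
Of the 13 differences, 4 transitions and 9 transversions over 44 sites: P = 4/44 = 0.090909, Q = 9/44 = 0.204545.
d = −0.5·ln(0.613637) − 0.25·ln(0.590910) = −0.5·(-0.488352) − 0.25·(-0.526092) = 0.3757.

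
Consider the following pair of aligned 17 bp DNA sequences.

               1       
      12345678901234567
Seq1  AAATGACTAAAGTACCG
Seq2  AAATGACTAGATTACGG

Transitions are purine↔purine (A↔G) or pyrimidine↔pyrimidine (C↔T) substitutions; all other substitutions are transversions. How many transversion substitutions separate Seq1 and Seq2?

2

Mismatches occur at site 10 (A→G, transition), site 12 (G→T, transversion), site 16 (C→G, transversion).
Of the 3 differences, 1 transition and 2 transversions, so the answer is 2.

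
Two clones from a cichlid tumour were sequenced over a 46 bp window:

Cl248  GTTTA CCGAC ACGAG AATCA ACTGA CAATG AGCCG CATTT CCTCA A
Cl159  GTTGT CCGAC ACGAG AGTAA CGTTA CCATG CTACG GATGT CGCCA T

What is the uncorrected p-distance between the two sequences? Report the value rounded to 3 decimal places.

0.348

Differing sites — 4:T/G; 5:A/T; 17:A/G; 19:C/A; 21:A/C; 22:C/G; 24:G/T; 27:A/C; 31:A/C; 32:G/T; 33:C/A; 36:C/G; 39:T/G; 42:C/G; 43:T/C; 46:A/T.
There are 16 differences over 46 sites, so p = 16/46 = 0.348.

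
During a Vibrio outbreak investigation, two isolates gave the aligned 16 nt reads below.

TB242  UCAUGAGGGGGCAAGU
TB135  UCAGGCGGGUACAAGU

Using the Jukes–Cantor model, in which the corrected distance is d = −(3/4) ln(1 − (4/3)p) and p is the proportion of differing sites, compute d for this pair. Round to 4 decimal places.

0.3041

The sequences differ at positions 4 (U/G), 6 (A/C), 10 (G/U), 11 (G/A).
p = 4/16 = 0.250000.
d = −0.75 · ln(1 − (4/3)·0.250000) = −0.75 · ln(0.666667) = −0.75 · (-0.405465) = 0.3041.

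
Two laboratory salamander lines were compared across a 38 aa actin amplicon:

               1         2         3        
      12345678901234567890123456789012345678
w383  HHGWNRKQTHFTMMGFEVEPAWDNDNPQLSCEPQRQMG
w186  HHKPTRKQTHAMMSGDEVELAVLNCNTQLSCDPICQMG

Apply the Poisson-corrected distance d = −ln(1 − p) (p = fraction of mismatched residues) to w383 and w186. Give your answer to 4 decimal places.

0.5021

Mismatches occur at site 3 (G→K), site 4 (W→P), site 5 (N→T), site 11 (F→A), site 12 (T→M), site 14 (M→S), site 16 (F→D), site 20 (P→L), site 22 (W→V), site 23 (D→L), site 25 (D→C), site 27 (P→T), site 32 (E→D), site 34 (Q→I), site 35 (R→C).
p = 15/38 = 0.394737.
d = −ln(1 − 0.394737) = −ln(0.605263) = 0.5021.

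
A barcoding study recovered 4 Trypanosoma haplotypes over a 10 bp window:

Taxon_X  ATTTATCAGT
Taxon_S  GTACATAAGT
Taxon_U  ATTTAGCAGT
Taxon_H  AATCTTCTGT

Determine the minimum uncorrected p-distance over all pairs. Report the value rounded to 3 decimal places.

0.100

Pairwise Hamming distances:
  Taxon_X vs Taxon_S: 4
  Taxon_X vs Taxon_U: 1
  Taxon_X vs Taxon_H: 4
  Taxon_S vs Taxon_U: 5
  Taxon_S vs Taxon_H: 6
  Taxon_U vs Taxon_H: 5
The smallest is 1 mismatch, between Taxon_X and Taxon_U; p = 1/10 = 0.100.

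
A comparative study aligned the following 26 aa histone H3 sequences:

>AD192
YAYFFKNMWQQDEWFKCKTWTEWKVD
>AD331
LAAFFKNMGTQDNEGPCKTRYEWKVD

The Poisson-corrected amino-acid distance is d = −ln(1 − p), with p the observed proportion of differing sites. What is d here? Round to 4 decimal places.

Mismatches occur at site 1 (Y↔L), site 3 (Y↔A), site 9 (W↔G), site 10 (Q↔T), site 13 (E↔N), site 14 (W↔E), site 15 (F↔G), site 16 (K↔P), site 20 (W↔R), site 21 (T↔Y).
p = 10/26 = 0.384615.
d = −ln(1 − 0.384615) = −ln(0.615385) = 0.4855.

0.4855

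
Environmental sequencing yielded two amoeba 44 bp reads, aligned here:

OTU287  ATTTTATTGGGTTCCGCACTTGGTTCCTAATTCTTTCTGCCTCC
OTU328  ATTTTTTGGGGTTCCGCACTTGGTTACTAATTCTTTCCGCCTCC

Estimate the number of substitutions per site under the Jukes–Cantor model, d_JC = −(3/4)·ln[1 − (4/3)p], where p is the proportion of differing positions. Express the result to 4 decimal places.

0.0969

The sequences differ at positions 6 (A/T), 8 (T/G), 26 (C/A), 38 (T/C).
p = 4/44 = 0.090909.
d = −0.75 · ln(1 − (4/3)·0.090909) = −0.75 · ln(0.878788) = −0.75 · (-0.129212) = 0.0969.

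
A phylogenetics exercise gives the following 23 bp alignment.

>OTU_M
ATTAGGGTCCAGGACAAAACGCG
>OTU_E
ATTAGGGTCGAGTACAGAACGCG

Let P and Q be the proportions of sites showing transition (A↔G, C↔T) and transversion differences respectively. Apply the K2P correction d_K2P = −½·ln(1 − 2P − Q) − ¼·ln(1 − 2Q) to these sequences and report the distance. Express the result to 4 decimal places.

Differing sites — 10:C/G (Tv); 13:G/T (Tv); 17:A/G (Ti).
Of the 3 differences, 1 transition and 2 transversions over 23 sites: P = 1/23 = 0.043478, Q = 2/23 = 0.086957.
d = −0.5·ln(0.826087) − 0.25·ln(0.826086) = −0.5·(-0.191055) − 0.25·(-0.191056) = 0.1433.

0.1433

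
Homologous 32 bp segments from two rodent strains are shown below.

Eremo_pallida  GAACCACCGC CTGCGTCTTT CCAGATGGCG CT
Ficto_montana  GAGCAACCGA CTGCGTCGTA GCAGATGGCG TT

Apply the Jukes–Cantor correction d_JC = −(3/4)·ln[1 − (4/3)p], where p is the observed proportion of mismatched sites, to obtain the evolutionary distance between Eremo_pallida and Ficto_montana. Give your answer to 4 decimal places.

0.2586

Differing sites — 3:A/G; 5:C/A; 10:C/A; 18:T/G; 20:T/A; 21:C/G; 31:C/T.
p = 7/32 = 0.218750.
d = −0.75 · ln(1 − (4/3)·0.218750) = −0.75 · ln(0.708333) = −0.75 · (-0.344841) = 0.2586.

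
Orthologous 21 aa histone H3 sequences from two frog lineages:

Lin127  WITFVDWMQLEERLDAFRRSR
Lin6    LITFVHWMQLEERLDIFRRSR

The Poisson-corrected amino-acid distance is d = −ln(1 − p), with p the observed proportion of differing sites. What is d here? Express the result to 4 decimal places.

0.1542

Differing sites — 1:W/L; 6:D/H; 16:A/I.
p = 3/21 = 0.142857.
d = −ln(1 − 0.142857) = −ln(0.857143) = 0.1542.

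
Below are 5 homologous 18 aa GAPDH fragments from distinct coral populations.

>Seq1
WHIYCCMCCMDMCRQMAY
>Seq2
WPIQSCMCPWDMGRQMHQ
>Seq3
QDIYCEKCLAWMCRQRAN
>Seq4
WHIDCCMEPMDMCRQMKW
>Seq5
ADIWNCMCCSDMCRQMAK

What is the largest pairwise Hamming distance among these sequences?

13

Pairwise Hamming distances:
  Seq1 vs Seq2: 8
  Seq1 vs Seq3: 9
  Seq1 vs Seq4: 5
  Seq1 vs Seq5: 6
  Seq2 vs Seq3: 13
  Seq2 vs Seq4: 8
  Seq2 vs Seq5: 9
  Seq3 vs Seq4: 12
  Seq3 vs Seq5: 10
  Seq4 vs Seq5: 9
The largest is 13, between Seq2 and Seq3.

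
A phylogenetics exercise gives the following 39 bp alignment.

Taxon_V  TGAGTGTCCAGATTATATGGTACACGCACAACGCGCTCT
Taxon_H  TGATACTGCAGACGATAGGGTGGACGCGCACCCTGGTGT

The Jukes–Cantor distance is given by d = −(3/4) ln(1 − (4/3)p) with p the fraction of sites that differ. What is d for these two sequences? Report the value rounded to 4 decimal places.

0.5393

The sequences differ at positions 4 (G/T), 5 (T/A), 6 (G/C), 8 (C/G), 13 (T/C), 14 (T/G), 18 (T/G), 22 (A/G), 23 (C/G), 28 (A/G), 31 (A/C), 33 (G/C), 34 (C/T), 36 (C/G), 38 (C/G).
p = 15/39 = 0.384615.
d = −0.75 · ln(1 − (4/3)·0.384615) = −0.75 · ln(0.487180) = −0.75 · (-0.719122) = 0.5393.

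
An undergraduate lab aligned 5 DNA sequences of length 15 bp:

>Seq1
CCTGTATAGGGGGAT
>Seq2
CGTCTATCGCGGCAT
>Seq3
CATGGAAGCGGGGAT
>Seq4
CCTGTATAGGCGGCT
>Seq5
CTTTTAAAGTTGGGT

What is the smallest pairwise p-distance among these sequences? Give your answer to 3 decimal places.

0.133

Pairwise Hamming distances:
  Seq1 vs Seq2: 5
  Seq1 vs Seq3: 5
  Seq1 vs Seq4: 2
  Seq1 vs Seq5: 6
  Seq2 vs Seq3: 8
  Seq2 vs Seq4: 7
  Seq2 vs Seq5: 8
  Seq3 vs Seq4: 7
  Seq3 vs Seq5: 8
  Seq4 vs Seq5: 6
The smallest is 2 mismatches, between Seq1 and Seq4; p = 2/15 = 0.133.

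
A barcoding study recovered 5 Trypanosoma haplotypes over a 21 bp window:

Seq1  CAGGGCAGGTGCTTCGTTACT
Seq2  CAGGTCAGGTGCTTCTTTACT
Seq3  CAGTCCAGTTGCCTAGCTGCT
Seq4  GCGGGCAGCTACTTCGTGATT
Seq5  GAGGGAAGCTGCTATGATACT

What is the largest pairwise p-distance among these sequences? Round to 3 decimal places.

0.571

Pairwise Hamming distances:
  Seq1 vs Seq2: 2
  Seq1 vs Seq3: 7
  Seq1 vs Seq4: 6
  Seq1 vs Seq5: 6
  Seq2 vs Seq3: 8
  Seq2 vs Seq4: 8
  Seq2 vs Seq5: 8
  Seq3 vs Seq4: 12
  Seq3 vs Seq5: 10
  Seq4 vs Seq5: 8
The largest is 12 mismatches, between Seq3 and Seq4; p = 12/21 = 0.571.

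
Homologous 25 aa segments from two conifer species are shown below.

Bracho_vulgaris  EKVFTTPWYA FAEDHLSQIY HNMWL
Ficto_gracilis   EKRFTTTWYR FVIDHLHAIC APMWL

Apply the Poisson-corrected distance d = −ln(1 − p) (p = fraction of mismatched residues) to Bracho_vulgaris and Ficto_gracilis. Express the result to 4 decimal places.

Differing sites — 3:V/R; 7:P/T; 10:A/R; 12:A/V; 13:E/I; 17:S/H; 18:Q/A; 20:Y/C; 21:H/A; 22:N/P.
p = 10/25 = 0.400000.
d = −ln(1 − 0.400000) = −ln(0.600000) = 0.5108.

0.5108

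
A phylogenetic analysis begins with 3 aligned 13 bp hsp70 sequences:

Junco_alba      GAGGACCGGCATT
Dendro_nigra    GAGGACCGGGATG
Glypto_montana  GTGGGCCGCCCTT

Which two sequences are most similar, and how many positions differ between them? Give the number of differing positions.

Pairwise Hamming distances:
  Junco_alba vs Dendro_nigra: 2
  Junco_alba vs Glypto_montana: 4
  Dendro_nigra vs Glypto_montana: 6
The smallest is 2, between Junco_alba and Dendro_nigra.

2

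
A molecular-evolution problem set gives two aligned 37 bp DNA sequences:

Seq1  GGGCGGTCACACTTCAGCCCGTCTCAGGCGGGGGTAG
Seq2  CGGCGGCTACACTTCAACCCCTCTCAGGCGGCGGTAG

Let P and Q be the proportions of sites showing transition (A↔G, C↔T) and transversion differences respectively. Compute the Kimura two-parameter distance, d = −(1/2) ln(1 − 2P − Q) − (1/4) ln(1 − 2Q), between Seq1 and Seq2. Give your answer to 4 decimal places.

Differing sites — 1:G/C (Tv); 7:T/C (Ti); 8:C/T (Ti); 17:G/A (Ti); 21:G/C (Tv); 32:G/C (Tv).
Of the 6 differences, 3 transitions and 3 transversions over 37 sites: P = 3/37 = 0.081081, Q = 3/37 = 0.081081.
d = −0.5·ln(0.756757) − 0.25·ln(0.837838) = −0.5·(-0.278713) − 0.25·(-0.176931) = 0.1836.

0.1836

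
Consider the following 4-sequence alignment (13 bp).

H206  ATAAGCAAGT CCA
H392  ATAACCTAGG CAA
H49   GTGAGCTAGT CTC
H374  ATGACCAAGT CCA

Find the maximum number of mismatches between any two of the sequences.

Pairwise Hamming distances:
  H206 vs H392: 4
  H206 vs H49: 5
  H206 vs H374: 2
  H392 vs H49: 6
  H392 vs H374: 4
  H49 vs H374: 5
The largest is 6, between H392 and H49.

6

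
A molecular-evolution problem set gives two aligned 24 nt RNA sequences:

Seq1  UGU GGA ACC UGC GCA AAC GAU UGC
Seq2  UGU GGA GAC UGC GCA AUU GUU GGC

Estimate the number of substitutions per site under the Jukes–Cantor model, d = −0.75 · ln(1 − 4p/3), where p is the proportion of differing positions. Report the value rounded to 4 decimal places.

Differing sites — 7:A/G; 8:C/A; 17:A/U; 18:C/U; 20:A/U; 22:U/G.
p = 6/24 = 0.250000.
d = −0.75 · ln(1 − (4/3)·0.250000) = −0.75 · ln(0.666667) = −0.75 · (-0.405465) = 0.3041.

0.3041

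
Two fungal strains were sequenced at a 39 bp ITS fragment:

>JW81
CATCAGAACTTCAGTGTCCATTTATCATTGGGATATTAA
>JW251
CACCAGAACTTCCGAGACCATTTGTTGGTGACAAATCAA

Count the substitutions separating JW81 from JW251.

12

Differing sites — 3:T/C; 13:A/C; 15:T/A; 17:T/A; 24:A/G; 26:C/T; 27:A/G; 28:T/G; 31:G/A; 32:G/C; 34:T/A; 37:T/C.
That gives 12 mismatches out of 39 aligned sites, so the Hamming distance is 12.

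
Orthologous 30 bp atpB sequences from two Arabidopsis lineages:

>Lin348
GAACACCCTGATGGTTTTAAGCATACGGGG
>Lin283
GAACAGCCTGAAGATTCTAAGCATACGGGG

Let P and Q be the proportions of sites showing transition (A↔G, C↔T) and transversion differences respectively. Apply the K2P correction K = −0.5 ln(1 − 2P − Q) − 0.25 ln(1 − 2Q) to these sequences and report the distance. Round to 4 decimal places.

0.1473

Differing sites — 6:C/G (Tv); 12:T/A (Tv); 14:G/A (Ti); 17:T/C (Ti).
Of the 4 differences, 2 transitions and 2 transversions over 30 sites: P = 2/30 = 0.066667, Q = 2/30 = 0.066667.
d = −0.5·ln(0.799999) − 0.25·ln(0.866666) = −0.5·(-0.223145) − 0.25·(-0.143102) = 0.1473.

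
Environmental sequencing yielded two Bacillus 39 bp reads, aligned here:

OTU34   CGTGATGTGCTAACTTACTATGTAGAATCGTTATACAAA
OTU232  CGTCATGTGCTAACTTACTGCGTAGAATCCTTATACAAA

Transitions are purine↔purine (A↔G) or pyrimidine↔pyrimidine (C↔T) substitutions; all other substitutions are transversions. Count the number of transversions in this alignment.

2

The sequences differ at positions 4 (G/C, transversion), 20 (A/G, transition), 21 (T/C, transition), 30 (G/C, transversion).
Of the 4 differences, 2 transitions and 2 transversions, so the answer is 2.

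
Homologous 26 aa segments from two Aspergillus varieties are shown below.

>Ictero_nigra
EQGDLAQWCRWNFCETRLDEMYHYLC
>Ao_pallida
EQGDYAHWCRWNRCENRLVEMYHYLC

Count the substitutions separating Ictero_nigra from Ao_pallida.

5

Mismatches occur at site 5 (L→Y), site 7 (Q→H), site 13 (F→R), site 16 (T→N), site 19 (D→V).
That gives 5 mismatches out of 26 aligned sites, so the Hamming distance is 5.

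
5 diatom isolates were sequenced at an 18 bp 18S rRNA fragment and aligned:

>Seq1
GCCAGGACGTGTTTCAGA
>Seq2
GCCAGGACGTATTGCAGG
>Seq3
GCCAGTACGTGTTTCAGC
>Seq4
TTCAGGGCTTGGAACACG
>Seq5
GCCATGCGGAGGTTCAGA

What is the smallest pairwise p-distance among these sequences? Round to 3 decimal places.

0.111

Pairwise Hamming distances:
  Seq1 vs Seq2: 3
  Seq1 vs Seq3: 2
  Seq1 vs Seq4: 9
  Seq1 vs Seq5: 5
  Seq2 vs Seq3: 4
  Seq2 vs Seq4: 9
  Seq2 vs Seq5: 8
  Seq3 vs Seq4: 10
  Seq3 vs Seq5: 7
  Seq4 vs Seq5: 11
The smallest is 2 mismatches, between Seq1 and Seq3; p = 2/18 = 0.111.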